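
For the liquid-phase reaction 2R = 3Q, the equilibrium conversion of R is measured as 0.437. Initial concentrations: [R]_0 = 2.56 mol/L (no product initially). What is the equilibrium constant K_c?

K_c = 2.27 mol/L

Let X = conversion of R.
Concentrations: [R] = 2.56 − 2.56X; [Q] = 3.84X.
At X = 0.437: [R] = 1.44, [Q] = 1.68.
K_c = [Q]^3 / ([R]^2) = 2.27 mol/L.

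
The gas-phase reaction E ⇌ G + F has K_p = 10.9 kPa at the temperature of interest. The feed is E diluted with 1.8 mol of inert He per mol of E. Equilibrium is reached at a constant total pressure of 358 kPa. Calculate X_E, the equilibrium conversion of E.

Take 1 mol E as basis and let X be its fractional conversion, so ξ = X.
At extent ξ: n_E = 1 − X; n_G = X; n_F = X; n_I = 1.8 (inert).
Summing: n_T = 2.8 + X.
With p_i = (n_i/n_T)P, K_p = p_G p_F / (p_E).
This yields a degree-2 equation in X; solving on (0,1), X = 0.262.

X = 0.262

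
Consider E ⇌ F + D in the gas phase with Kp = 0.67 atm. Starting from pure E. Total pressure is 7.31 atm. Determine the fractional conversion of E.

X = 0.290

Basis: 1 mol E initially; let X = conversion of E. Extent ξ = X.
At extent ξ: n_E = 1 − X; n_F = X; n_D = X.
n_T = Σnᵢ = 1 + X.
With p_i = (n_i/n_T)P, Kp = p_F p_D / (p_E).
Equating to 0.67 atm and solving on 0 < X < 1: X = 0.290.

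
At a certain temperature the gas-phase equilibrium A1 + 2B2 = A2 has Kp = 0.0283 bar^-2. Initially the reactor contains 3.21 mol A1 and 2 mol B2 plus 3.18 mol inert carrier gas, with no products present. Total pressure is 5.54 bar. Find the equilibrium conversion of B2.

X = 0.124

Let X = conversion of B2 (basis 2 mol B2); extent of reaction ξ = X.
Mole table: n_A1 = 3.21 − X; n_B2 = 2 − 2X; n_A2 = X; n_I = 3.18 (inert).
Total moles n_T = 8.39 − 2X.
Mole fractions y_i = n_i/n_T; Kp = p_A2 / (p_A1 p_B2^2) with p_i = y_i·P.
Substituting and setting equal to 0.0283 bar^-2 gives a polynomial in X; the root in (0,1) is X = 0.124.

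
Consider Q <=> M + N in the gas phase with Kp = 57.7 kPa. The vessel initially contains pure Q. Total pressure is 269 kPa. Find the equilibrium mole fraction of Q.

y_Q = 0.408

Let X = conversion of Q (basis 1 mol Q); extent of reaction ξ = X.
Species balance: n_Q = 1 − X; n_M = X; n_N = X.
n_T = Σnᵢ = 1 + X.
y_i = n_i/n_T, p_i = y_i·P. Kp = p_M p_N / (p_Q).
This yields a degree-2 equation in X; solving on (0,1), X = 0.420.
Then n_Q = 0.58, n_T = 1.42, so y_Q = 0.408.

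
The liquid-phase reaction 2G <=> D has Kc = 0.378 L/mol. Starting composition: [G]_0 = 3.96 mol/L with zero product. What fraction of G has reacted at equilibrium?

X = 0.565

Let X = conversion of G; extent ξ = 3.96X/2 mol/L.
Concentrations: [G] = 3.96 − 3.96X; [D] = 1.98X.
Kc = [D] / ([G]^2).
This equals 0.378 at X = 0.565 (the root in 0 < X < 1).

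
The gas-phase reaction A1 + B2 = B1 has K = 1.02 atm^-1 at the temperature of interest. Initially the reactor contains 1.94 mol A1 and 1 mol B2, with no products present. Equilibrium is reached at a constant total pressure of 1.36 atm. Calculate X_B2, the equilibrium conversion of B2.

X = 0.453

Basis: 1 mol B2 initially; let X = conversion of B2. Extent ξ = X.
Mole table: n_A1 = 1.94 − X; n_B2 = 1 − X; n_B1 = X.
Total moles n_T = 2.94 − X.
With p_i = (n_i/n_T)P, K = p_B1 / (p_A1 p_B2).
Substituting and setting equal to 1.02 atm^-1 gives a polynomial in X; the root in (0,1) is X = 0.453.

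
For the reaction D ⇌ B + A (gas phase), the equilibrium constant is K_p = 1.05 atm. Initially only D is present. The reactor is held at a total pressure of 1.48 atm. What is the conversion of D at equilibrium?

Let X = conversion of D (basis 1 mol D); extent of reaction ξ = X.
Species balance: n_D = 1 − X; n_B = X; n_A = X.
Summing: n_T = 1 + X.
y_i = n_i/n_T, p_i = y_i·P. K_p = p_B p_A / (p_D).
Substituting and setting equal to 1.05 atm gives a polynomial in X; the root in (0,1) is X = 0.644.

X = 0.644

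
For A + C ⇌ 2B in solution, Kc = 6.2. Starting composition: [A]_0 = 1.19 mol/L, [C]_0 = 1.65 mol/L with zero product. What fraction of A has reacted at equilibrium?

Let X = conversion of A; extent ξ = 1.19·X mol/L.
Concentrations: [A] = 1.19 − 1.19X; [C] = 1.65 − 1.19X; [B] = 2.38X.
Kc = [B]^2 / ([A] [C]).
Equating to 6.2: the physical root is X = 0.642.

X = 0.642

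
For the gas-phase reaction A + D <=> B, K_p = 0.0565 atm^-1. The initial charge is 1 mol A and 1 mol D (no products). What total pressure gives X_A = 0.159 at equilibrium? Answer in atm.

P = 7.33 atm

Basis: 1 mol A initially; let X = conversion of A. Extent ξ = X.
Species balance: n_A = 1 − X; n_D = 1 − X; n_B = X.
n_T = Σnᵢ = 2 − X.
K_p = p_B / (p_A p_D) with p_i = (n_i/n_T)·P.
At X = 0.159: the mole-fraction product g(X) = Π y_i^ν_i = 0.4139. Since K_p = g(X)·P^{-1}, P = (g/K_p)^(1/1) = (0.4139/0.0565)^(1/1) = 7.33 atm.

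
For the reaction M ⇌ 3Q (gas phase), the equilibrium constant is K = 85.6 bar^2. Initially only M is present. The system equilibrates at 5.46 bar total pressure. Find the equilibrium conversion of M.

X = 0.592

Let X = conversion of M (basis 1 mol M); extent of reaction ξ = X.
Mole table: n_M = 1 − X; n_Q = 3X.
Summing: n_T = 1 + 2X.
With p_i = (n_i/n_T)P, K = p_Q^3 / (p_M).
Setting this equal to 85.6 bar^2 and taking the physical root (0 < X < 1) gives X = 0.592.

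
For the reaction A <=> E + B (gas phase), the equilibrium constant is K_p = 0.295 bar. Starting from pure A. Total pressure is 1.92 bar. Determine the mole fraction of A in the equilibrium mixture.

y_A = 0.465

Take 1 mol A as basis and let X be its fractional conversion, so ξ = X.
Moles: n_A = 1 − X; n_E = X; n_B = X.
Total moles n_T = 1 + X.
With p_i = (n_i/n_T)P, K_p = p_E p_B / (p_A).
Setting this equal to 0.295 bar and taking the physical root (0 < X < 1) gives X = 0.365.
Then n_A = 0.635, n_T = 1.36, so y_A = 0.465.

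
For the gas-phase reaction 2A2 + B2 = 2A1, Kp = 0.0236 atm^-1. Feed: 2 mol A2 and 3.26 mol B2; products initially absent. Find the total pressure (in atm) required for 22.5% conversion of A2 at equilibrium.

Let X = conversion of A2 (basis 2 mol A2); extent of reaction ξ = X.
At extent ξ: n_A2 = 2 − 2X; n_B2 = 3.26 − X; n_A1 = 2X.
n_T = Σnᵢ = 5.26 − X.
Kp = p_A1^2 / (p_A2^2 p_B2) with p_i = (n_i/n_T)·P.
At X = 0.225: the mole-fraction product g(X) = Π y_i^ν_i = 0.1398. Since Kp = g(X)·P^{-1}, P = (g/Kp)^(1/1) = (0.1398/0.0236)^(1/1) = 5.93 atm.

P = 5.93 atm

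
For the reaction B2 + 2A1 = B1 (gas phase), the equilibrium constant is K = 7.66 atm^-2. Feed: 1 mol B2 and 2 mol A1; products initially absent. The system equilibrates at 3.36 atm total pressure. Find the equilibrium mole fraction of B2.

y_B2 = 0.122

Basis: 1 mol B2 initially; let X = conversion of B2. Extent ξ = X.
At extent ξ: n_B2 = 1 − X; n_A1 = 2 − 2X; n_B1 = X.
Summing: n_T = 3 − 2X.
y_i = n_i/n_T, p_i = y_i·P. K = p_B1 / (p_B2 p_A1^2).
This yields a degree-3 equation in X; solving on (0,1), X = 0.838.
Then n_B2 = 0.162, n_T = 1.32, so y_B2 = 0.122.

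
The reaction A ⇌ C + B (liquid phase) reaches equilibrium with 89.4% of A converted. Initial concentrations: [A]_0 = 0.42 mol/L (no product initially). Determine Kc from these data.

Kc = 3.17 mol/L

Let X = conversion of A.
Concentrations: [A] = 0.42 − 0.42X; [C] = 0.42X; [B] = 0.42X.
At X = 0.894: [A] = 0.0445, [C] = 0.375, [B] = 0.375.
Kc = [C] [B] / ([A]) = 3.17 mol/L.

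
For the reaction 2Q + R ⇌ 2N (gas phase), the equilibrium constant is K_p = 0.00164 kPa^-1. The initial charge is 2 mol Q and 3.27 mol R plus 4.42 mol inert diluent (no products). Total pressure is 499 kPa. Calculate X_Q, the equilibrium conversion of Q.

X = 0.336

Basis: 2 mol Q initially; let X = conversion of Q. Extent ξ = X.
Mole table: n_Q = 2 − 2X; n_R = 3.27 − X; n_N = 2X; n_I = 4.42 (inert).
Total moles n_T = 9.69 − X.
Mole fractions y_i = n_i/n_T; K_p = p_N^2 / (p_Q^2 p_R) with p_i = y_i·P.
Setting this equal to 0.00164 kPa^-1 and taking the physical root (0 < X < 1) gives X = 0.336.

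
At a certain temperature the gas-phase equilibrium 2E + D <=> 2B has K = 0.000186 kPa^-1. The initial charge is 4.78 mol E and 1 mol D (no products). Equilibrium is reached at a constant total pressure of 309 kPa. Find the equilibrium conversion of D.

X = 0.199

Take 1 mol D as basis and let X be its fractional conversion, so ξ = X.
Mole table: n_E = 4.78 − 2X; n_D = 1 − X; n_B = 2X.
n_T = Σnᵢ = 5.78 − X.
y_i = n_i/n_T, p_i = y_i·P. K = p_B^2 / (p_E^2 p_D).
Setting this equal to 0.000186 kPa^-1 and taking the physical root (0 < X < 1) gives X = 0.199.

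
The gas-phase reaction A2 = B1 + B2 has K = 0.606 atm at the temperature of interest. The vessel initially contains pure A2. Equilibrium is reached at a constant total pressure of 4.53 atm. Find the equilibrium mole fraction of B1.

y_B1 = 0.256

Take 1 mol A2 as basis and let X be its fractional conversion, so ξ = X.
Mole table: n_A2 = 1 − X; n_B1 = X; n_B2 = X.
n_T = Σnᵢ = 1 + X.
With p_i = (n_i/n_T)P, K = p_B1 p_B2 / (p_A2).
Equating to 0.606 atm and solving on 0 < X < 1: X = 0.343.
Then n_B1 = 0.343, n_T = 1.34, so y_B1 = 0.256.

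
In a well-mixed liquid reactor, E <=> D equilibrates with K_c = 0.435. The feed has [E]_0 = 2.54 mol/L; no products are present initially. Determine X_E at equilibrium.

Let X = conversion of E; extent ξ = 2.54·X mol/L.
Concentrations: [E] = 2.54 − 2.54X; [D] = 2.54X.
K_c = [D] / ([E]).
Setting equal to 0.435 and solving for X on (0,1) gives X = 0.303.

X = 0.303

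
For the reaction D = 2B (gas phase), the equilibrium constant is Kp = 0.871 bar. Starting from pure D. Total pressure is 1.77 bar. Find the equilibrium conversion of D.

Basis: 1 mol D initially; let X = conversion of D. Extent ξ = X.
Species balance: n_D = 1 − X; n_B = 2X.
Summing: n_T = 1 + X.
With p_i = (n_i/n_T)P, Kp = p_B^2 / (p_D).
Setting this equal to 0.871 bar and taking the physical root (0 < X < 1) gives X = 0.331.

X = 0.331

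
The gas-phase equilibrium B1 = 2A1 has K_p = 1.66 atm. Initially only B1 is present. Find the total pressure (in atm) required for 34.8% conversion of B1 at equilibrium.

P = 3.01 atm

Let X = conversion of B1 (basis 1 mol B1); extent of reaction ξ = X.
Mole table: n_B1 = 1 − X; n_A1 = 2X.
Summing: n_T = 1 + X.
K_p = p_A1^2 / (p_B1) with p_i = (n_i/n_T)·P.
At X = 0.348: the mole-fraction product g(X) = Π y_i^ν_i = 0.5512. Since K_p = g(X)·P^{1}, P = (K_p/g)^(1/1) = (1.66/0.5512)^(1/1) = 3.01 atm.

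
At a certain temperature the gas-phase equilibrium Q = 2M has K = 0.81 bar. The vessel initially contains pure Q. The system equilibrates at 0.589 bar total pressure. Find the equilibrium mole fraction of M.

Take 1 mol Q as basis and let X be its fractional conversion, so ξ = X.
Mole table: n_Q = 1 − X; n_M = 2X.
n_T = Σnᵢ = 1 + X.
y_i = n_i/n_T, p_i = y_i·P. K = p_M^2 / (p_Q).
Equating to 0.81 bar and solving on 0 < X < 1: X = 0.506.
Then n_M = 1.01, n_T = 1.51, so y_M = 0.672.

y_M = 0.672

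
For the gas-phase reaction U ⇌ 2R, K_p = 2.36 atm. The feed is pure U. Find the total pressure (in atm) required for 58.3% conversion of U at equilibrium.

P = 1.15 atm

Basis: 1 mol U initially; let X = conversion of U. Extent ξ = X.
Species balance: n_U = 1 − X; n_R = 2X.
Total moles n_T = 1 + X.
K_p = p_R^2 / (p_U) with p_i = (n_i/n_T)·P.
At X = 0.583: the mole-fraction product g(X) = Π y_i^ν_i = 2.06. Since K_p = g(X)·P^{1}, P = (K_p/g)^(1/1) = (2.36/2.06)^(1/1) = 1.15 atm.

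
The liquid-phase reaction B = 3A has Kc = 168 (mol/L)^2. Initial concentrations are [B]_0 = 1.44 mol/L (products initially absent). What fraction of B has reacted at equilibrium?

X = 0.818

Let X = conversion of B; extent ξ = 1.44·X mol/L.
Concentrations: [B] = 1.44 − 1.44X; [A] = 4.32X.
Kc = [A]^3 / ([B]).
Solving Kc = 168 for X ∈ (0,1): X = 0.818.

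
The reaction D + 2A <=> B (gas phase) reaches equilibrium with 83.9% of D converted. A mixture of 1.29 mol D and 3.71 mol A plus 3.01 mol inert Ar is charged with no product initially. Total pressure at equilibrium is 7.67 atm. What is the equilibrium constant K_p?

Take 1.29 mol D as basis and let X be its fractional conversion, so ξ = 1.29X.
At extent ξ: n_D = 1.29 − 1.29X; n_A = 3.71 − 2.58X; n_B = 1.29X; n_I = 3.01 (inert).
Summing: n_T = 8.01 − 2.58X.
At X = 0.839: n_D = 0.208, n_A = 1.55, n_B = 1.08, n_T = 5.85.
p_i = (n_i/n_T)·P. K_p = p_B / (p_D p_A^2) = 1.27 atm^-2.

K_p = 1.27 atm^-2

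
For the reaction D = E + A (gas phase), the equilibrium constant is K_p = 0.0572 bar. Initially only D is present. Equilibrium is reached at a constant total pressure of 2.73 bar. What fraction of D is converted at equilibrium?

Take 1 mol D as basis and let X be its fractional conversion, so ξ = X.
At extent ξ: n_D = 1 − X; n_E = X; n_A = X.
n_T = Σnᵢ = 1 + X.
With p_i = (n_i/n_T)P, K_p = p_E p_A / (p_D).
This yields a degree-2 equation in X; solving on (0,1), X = 0.143.

X = 0.143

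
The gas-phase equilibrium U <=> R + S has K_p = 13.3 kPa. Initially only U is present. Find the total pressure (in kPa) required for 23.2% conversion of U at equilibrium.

P = 234 kPa

Let X = conversion of U (basis 1 mol U); extent of reaction ξ = X.
At extent ξ: n_U = 1 − X; n_R = X; n_S = X.
Summing: n_T = 1 + X.
K_p = p_R p_S / (p_U) with p_i = (n_i/n_T)·P.
At X = 0.232: the mole-fraction product g(X) = Π y_i^ν_i = 0.05689. Since K_p = g(X)·P^{1}, P = (K_p/g)^(1/1) = (13.3/0.05689)^(1/1) = 234 kPa.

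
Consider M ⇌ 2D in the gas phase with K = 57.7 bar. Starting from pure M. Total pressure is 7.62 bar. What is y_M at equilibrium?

y_M = 0.106

Take 1 mol M as basis and let X be its fractional conversion, so ξ = X.
At extent ξ: n_M = 1 − X; n_D = 2X.
n_T = Σnᵢ = 1 + X.
Mole fractions y_i = n_i/n_T; K = p_D^2 / (p_M) with p_i = y_i·P.
Equating to 57.7 bar and solving on 0 < X < 1: X = 0.809.
Then n_M = 0.191, n_T = 1.81, so y_M = 0.106.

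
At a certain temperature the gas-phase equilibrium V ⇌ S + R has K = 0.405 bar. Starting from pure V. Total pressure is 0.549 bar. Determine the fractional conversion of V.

X = 0.652

Take 1 mol V as basis and let X be its fractional conversion, so ξ = X.
Species balance: n_V = 1 − X; n_S = X; n_R = X.
Total moles n_T = 1 + X.
With p_i = (n_i/n_T)P, K = p_S p_R / (p_V).
Equating to 0.405 bar and solving on 0 < X < 1: X = 0.652.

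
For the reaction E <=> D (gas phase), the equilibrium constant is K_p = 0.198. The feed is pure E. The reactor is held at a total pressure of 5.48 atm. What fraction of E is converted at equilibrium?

Let X = conversion of E (basis 1 mol E); extent of reaction ξ = X.
At extent ξ: n_E = 1 − X; n_D = X.
Since Δν = 0, n_T = 1 throughout.
Mole fractions y_i = n_i/n_T; K_p = p_D / (p_E) with p_i = y_i·P.
Substituting and setting equal to 0.198 gives a polynomial in X; the root in (0,1) is X = 0.165.

X = 0.165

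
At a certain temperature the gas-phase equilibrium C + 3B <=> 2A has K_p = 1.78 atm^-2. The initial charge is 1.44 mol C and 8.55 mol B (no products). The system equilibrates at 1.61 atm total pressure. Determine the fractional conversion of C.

X = 0.733

Let X = conversion of C (basis 1.44 mol C); extent of reaction ξ = 1.44X.
At extent ξ: n_C = 1.44 − 1.44X; n_B = 8.55 − 4.32X; n_A = 2.88X.
Summing: n_T = 9.99 − 2.88X.
With p_i = (n_i/n_T)P, K_p = p_A^2 / (p_C p_B^3).
Setting this equal to 1.78 atm^-2 and taking the physical root (0 < X < 1) gives X = 0.733.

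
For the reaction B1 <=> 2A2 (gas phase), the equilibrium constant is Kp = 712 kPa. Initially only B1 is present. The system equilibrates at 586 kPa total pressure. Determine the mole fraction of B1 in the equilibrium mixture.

y_B1 = 0.349

Take 1 mol B1 as basis and let X be its fractional conversion, so ξ = X.
Moles: n_B1 = 1 − X; n_A2 = 2X.
Summing: n_T = 1 + X.
y_i = n_i/n_T, p_i = y_i·P. Kp = p_A2^2 / (p_B1).
Substituting and setting equal to 712 kPa gives a polynomial in X; the root in (0,1) is X = 0.483.
Then n_B1 = 0.517, n_T = 1.48, so y_B1 = 0.349.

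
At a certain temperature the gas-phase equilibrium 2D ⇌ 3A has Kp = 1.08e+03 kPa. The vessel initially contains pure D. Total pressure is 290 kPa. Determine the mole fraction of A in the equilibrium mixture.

Take 1 mol D as basis and let X be its fractional conversion, so ξ = 0.5X.
Moles: n_D = 1 − X; n_A = 1.5X.
Summing: n_T = 1 + 0.5X.
Mole fractions y_i = n_i/n_T; Kp = p_A^3 / (p_D^2) with p_i = y_i·P.
Substituting and setting equal to 1.08e+03 kPa gives a polynomial in X; the root in (0,1) is X = 0.606.
Then n_A = 0.909, n_T = 1.3, so y_A = 0.698.

y_A = 0.698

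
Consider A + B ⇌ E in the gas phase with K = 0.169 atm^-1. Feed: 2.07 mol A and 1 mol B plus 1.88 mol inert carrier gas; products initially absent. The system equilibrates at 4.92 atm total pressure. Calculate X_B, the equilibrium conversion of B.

X = 0.244

Basis: 1 mol B initially; let X = conversion of B. Extent ξ = X.
At extent ξ: n_A = 2.07 − X; n_B = 1 − X; n_E = X; n_I = 1.88 (inert).
n_T = Σnᵢ = 4.95 − X.
With p_i = (n_i/n_T)P, K = p_E / (p_A p_B).
Setting this equal to 0.169 atm^-1 and taking the physical root (0 < X < 1) gives X = 0.244.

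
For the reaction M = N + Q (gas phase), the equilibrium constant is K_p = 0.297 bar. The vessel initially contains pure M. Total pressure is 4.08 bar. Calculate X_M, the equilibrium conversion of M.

X = 0.260

Let X = conversion of M (basis 1 mol M); extent of reaction ξ = X.
Moles: n_M = 1 − X; n_N = X; n_Q = X.
n_T = Σnᵢ = 1 + X.
Mole fractions y_i = n_i/n_T; K_p = p_N p_Q / (p_M) with p_i = y_i·P.
Setting this equal to 0.297 bar and taking the physical root (0 < X < 1) gives X = 0.260.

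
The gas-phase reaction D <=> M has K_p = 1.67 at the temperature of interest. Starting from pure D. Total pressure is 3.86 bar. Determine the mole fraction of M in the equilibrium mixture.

y_M = 0.625

Basis: 1 mol D initially; let X = conversion of D. Extent ξ = X.
Mole table: n_D = 1 − X; n_M = X.
Total moles n_T = 1 (Δν = 0, constant).
y_i = n_i/n_T, p_i = y_i·P. K_p = p_M / (p_D).
Substituting and setting equal to 1.67 gives a polynomial in X; the root in (0,1) is X = 0.625.
Then n_M = 0.625, n_T = 1, so y_M = 0.625.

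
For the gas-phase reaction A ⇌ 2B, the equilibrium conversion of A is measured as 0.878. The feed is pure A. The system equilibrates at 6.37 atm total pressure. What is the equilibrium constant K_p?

K_p = 85.7 atm

Let X = conversion of A (basis 1 mol A); extent of reaction ξ = X.
Mole table: n_A = 1 − X; n_B = 2X.
Summing: n_T = 1 + X.
At X = 0.878: n_A = 0.122, n_B = 1.76, n_T = 1.88.
p_i = (n_i/n_T)·P. K_p = p_B^2 / (p_A) = 85.7 atm.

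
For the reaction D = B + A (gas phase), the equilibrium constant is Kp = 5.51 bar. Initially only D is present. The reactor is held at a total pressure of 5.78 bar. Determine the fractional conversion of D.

X = 0.699

Basis: 1 mol D initially; let X = conversion of D. Extent ξ = X.
At extent ξ: n_D = 1 − X; n_B = X; n_A = X.
Summing: n_T = 1 + X.
Mole fractions y_i = n_i/n_T; Kp = p_B p_A / (p_D) with p_i = y_i·P.
Substituting and setting equal to 5.51 bar gives a polynomial in X; the root in (0,1) is X = 0.699.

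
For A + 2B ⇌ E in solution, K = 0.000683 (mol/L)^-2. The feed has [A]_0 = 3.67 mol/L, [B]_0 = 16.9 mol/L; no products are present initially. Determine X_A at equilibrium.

X = 0.146

Let X = conversion of A; extent ξ = 3.67·X mol/L.
Concentrations: [A] = 3.67 − 3.67X; [B] = 16.9 − 7.34X; [E] = 3.67X.
K = [E] / ([A] [B]^2).
Setting equal to 0.000683 and solving for X on (0,1) gives X = 0.146.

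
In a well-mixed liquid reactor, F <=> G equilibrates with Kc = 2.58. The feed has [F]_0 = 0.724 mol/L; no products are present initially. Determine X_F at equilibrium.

X = 0.721

Let X = conversion of F; extent ξ = 0.724·X mol/L.
Concentrations: [F] = 0.724 − 0.724X; [G] = 0.724X.
Kc = [G] / ([F]).
This equals 2.58 at X = 0.721 (the root in 0 < X < 1).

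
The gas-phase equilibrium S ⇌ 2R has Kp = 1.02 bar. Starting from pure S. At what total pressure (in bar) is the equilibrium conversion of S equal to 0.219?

Basis: 1 mol S initially; let X = conversion of S. Extent ξ = X.
Mole table: n_S = 1 − X; n_R = 2X.
Summing: n_T = 1 + X.
Kp = p_R^2 / (p_S) with p_i = (n_i/n_T)·P.
At X = 0.219: the mole-fraction product g(X) = Π y_i^ν_i = 0.2015. Since Kp = g(X)·P^{1}, P = (Kp/g)^(1/1) = (1.02/0.2015)^(1/1) = 5.06 bar.

P = 5.06 bar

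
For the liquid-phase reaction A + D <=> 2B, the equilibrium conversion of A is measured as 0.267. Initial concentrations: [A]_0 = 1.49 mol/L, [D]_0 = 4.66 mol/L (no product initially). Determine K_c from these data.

Let X = conversion of A.
Concentrations: [A] = 1.49 − 1.49X; [D] = 4.66 − 1.49X; [B] = 2.98X.
At X = 0.267: [A] = 1.09, [D] = 4.26, [B] = 0.796.
K_c = [B]^2 / ([A] [D]) = 0.136.

K_c = 0.136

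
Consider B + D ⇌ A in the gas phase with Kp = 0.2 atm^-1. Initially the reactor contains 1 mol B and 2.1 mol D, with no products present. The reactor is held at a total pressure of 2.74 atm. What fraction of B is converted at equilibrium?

Basis: 1 mol B initially; let X = conversion of B. Extent ξ = X.
Species balance: n_B = 1 − X; n_D = 2.1 − X; n_A = X.
n_T = Σnᵢ = 3.1 − X.
With p_i = (n_i/n_T)P, Kp = p_A / (p_B p_D).
Setting this equal to 0.2 atm^-1 and taking the physical root (0 < X < 1) gives X = 0.262.

X = 0.262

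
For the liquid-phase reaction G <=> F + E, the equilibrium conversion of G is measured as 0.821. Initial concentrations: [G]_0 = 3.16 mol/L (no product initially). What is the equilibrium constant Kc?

Let X = conversion of G.
Concentrations: [G] = 3.16 − 3.16X; [F] = 3.16X; [E] = 3.16X.
At X = 0.821: [G] = 0.566, [F] = 2.59, [E] = 2.59.
Kc = [F] [E] / ([G]) = 11.9 mol/L.

Kc = 11.9 mol/L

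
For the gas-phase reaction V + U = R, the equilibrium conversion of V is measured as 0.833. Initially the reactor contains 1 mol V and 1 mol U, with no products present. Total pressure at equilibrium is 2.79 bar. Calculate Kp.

Basis: 1 mol V initially; let X = conversion of V. Extent ξ = X.
Species balance: n_V = 1 − X; n_U = 1 − X; n_R = X.
Total moles n_T = 2 − X.
At X = 0.833: n_V = 0.167, n_U = 0.167, n_R = 0.833, n_T = 1.17.
p_i = (n_i/n_T)·P. Kp = p_R / (p_V p_U) = 12.5 bar^-1.

Kp = 12.5 bar^-1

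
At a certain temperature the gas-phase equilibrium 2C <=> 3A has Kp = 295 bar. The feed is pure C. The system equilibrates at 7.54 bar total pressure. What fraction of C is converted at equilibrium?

Basis: 1 mol C initially; let X = conversion of C. Extent ξ = 0.5X.
Mole table: n_C = 1 − X; n_A = 1.5X.
Summing: n_T = 1 + 0.5X.
Mole fractions y_i = n_i/n_T; Kp = p_A^3 / (p_C^2) with p_i = y_i·P.
Substituting and setting equal to 295 bar gives a polynomial in X; the root in (0,1) is X = 0.817.

X = 0.817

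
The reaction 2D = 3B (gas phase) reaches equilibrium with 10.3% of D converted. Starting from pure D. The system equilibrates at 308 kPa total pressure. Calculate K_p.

Basis: 1 mol D initially; let X = conversion of D. Extent ξ = 0.5X.
At extent ξ: n_D = 1 − X; n_B = 1.5X.
n_T = Σnᵢ = 1 + 0.5X.
At X = 0.103: n_D = 0.897, n_B = 0.154, n_T = 1.05.
p_i = (n_i/n_T)·P. K_p = p_B^3 / (p_D^2) = 1.34 kPa.

K_p = 1.34 kPa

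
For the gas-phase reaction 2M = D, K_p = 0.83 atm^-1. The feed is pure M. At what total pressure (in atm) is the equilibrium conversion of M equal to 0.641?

Take 1 mol M as basis and let X be its fractional conversion, so ξ = 0.5X.
Mole table: n_M = 1 − X; n_D = 0.5X.
Summing: n_T = 1 − 0.5X.
K_p = p_D / (p_M^2) with p_i = (n_i/n_T)·P.
At X = 0.641: the mole-fraction product g(X) = Π y_i^ν_i = 1.69. Since K_p = g(X)·P^{-1}, P = (g/K_p)^(1/1) = (1.69/0.83)^(1/1) = 2.04 atm.

P = 2.04 atm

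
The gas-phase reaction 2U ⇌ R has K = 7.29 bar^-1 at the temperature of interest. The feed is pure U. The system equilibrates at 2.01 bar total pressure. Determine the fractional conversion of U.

X = 0.870

Basis: 1 mol U initially; let X = conversion of U. Extent ξ = 0.5X.
Moles: n_U = 1 − X; n_R = 0.5X.
Summing: n_T = 1 − 0.5X.
Mole fractions y_i = n_i/n_T; K = p_R / (p_U^2) with p_i = y_i·P.
Substituting and setting equal to 7.29 bar^-1 gives a polynomial in X; the root in (0,1) is X = 0.870.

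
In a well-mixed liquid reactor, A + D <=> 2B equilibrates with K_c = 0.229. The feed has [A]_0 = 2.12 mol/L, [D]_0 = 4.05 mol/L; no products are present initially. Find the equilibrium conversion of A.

Let X = conversion of A; extent ξ = 2.12·X mol/L.
Concentrations: [A] = 2.12 − 2.12X; [D] = 4.05 − 2.12X; [B] = 4.24X.
K_c = [B]^2 / ([A] [D]).
This equals 0.229 at X = 0.264 (the root in 0 < X < 1).

X = 0.264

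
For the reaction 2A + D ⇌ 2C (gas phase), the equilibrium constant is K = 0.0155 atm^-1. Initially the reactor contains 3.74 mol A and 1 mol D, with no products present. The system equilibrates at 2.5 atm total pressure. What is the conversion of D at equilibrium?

X = 0.146

Let X = conversion of D (basis 1 mol D); extent of reaction ξ = X.
Mole table: n_A = 3.74 − 2X; n_D = 1 − X; n_C = 2X.
n_T = Σnᵢ = 4.74 − X.
Mole fractions y_i = n_i/n_T; K = p_C^2 / (p_A^2 p_D) with p_i = y_i·P.
Setting this equal to 0.0155 atm^-1 and taking the physical root (0 < X < 1) gives X = 0.146.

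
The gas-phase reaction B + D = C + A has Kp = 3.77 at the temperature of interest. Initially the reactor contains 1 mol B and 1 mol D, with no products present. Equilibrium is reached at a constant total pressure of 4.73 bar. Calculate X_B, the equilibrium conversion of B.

X = 0.660

Basis: 1 mol B initially; let X = conversion of B. Extent ξ = X.
At extent ξ: n_B = 1 − X; n_D = 1 − X; n_C = X; n_A = X.
Total moles n_T = 2 (Δν = 0, constant).
With p_i = (n_i/n_T)P, Kp = p_C p_A / (p_B p_D).
This yields a degree-2 equation in X; solving on (0,1), X = 0.660.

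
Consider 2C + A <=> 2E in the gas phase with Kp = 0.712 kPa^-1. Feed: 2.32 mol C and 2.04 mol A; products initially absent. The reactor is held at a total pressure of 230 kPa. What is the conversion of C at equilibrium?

X = 0.876

Let X = conversion of C (basis 2.32 mol C); extent of reaction ξ = 1.16X.
At extent ξ: n_C = 2.32 − 2.32X; n_A = 2.04 − 1.16X; n_E = 2.32X.
n_T = Σnᵢ = 4.36 − 1.16X.
With p_i = (n_i/n_T)P, Kp = p_E^2 / (p_C^2 p_A).
Setting this equal to 0.712 kPa^-1 and taking the physical root (0 < X < 1) gives X = 0.876.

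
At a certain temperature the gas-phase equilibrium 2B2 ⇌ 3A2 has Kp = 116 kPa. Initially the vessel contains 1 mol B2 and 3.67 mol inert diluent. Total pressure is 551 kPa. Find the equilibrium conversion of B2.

X = 0.451

Basis: 1 mol B2 initially; let X = conversion of B2. Extent ξ = 0.5X.
Species balance: n_B2 = 1 − X; n_A2 = 1.5X; n_I = 3.67 (inert).
Summing: n_T = 4.67 + 0.5X.
y_i = n_i/n_T, p_i = y_i·P. Kp = p_A2^3 / (p_B2^2).
Substituting and setting equal to 116 kPa gives a polynomial in X; the root in (0,1) is X = 0.451.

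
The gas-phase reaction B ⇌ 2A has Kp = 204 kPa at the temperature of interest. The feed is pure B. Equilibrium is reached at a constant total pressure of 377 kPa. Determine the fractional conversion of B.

Let X = conversion of B (basis 1 mol B); extent of reaction ξ = X.
At extent ξ: n_B = 1 − X; n_A = 2X.
Summing: n_T = 1 + X.
Mole fractions y_i = n_i/n_T; Kp = p_A^2 / (p_B) with p_i = y_i·P.
Setting this equal to 204 kPa and taking the physical root (0 < X < 1) gives X = 0.345.

X = 0.345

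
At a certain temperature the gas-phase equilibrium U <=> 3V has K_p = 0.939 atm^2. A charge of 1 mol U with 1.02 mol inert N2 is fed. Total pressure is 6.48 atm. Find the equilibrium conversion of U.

Take 1 mol U as basis and let X be its fractional conversion, so ξ = X.
Species balance: n_U = 1 − X; n_V = 3X; n_I = 1.02 (inert).
Summing: n_T = 2.02 + 2X.
y_i = n_i/n_T, p_i = y_i·P. K_p = p_V^3 / (p_U).
Equating to 0.939 atm^2 and solving on 0 < X < 1: X = 0.156.

X = 0.156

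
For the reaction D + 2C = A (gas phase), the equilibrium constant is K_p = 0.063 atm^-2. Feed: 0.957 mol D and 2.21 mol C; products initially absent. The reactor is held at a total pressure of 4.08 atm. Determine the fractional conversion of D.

Take 0.957 mol D as basis and let X be its fractional conversion, so ξ = 0.957X.
Species balance: n_D = 0.957 − 0.957X; n_C = 2.21 − 1.91X; n_A = 0.957X.
n_T = Σnᵢ = 3.17 − 1.91X.
y_i = n_i/n_T, p_i = y_i·P. K_p = p_A / (p_D p_C^2).
This yields a degree-3 equation in X; solving on (0,1), X = 0.295.

X = 0.295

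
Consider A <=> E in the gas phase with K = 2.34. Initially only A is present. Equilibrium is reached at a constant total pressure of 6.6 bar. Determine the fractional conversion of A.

X = 0.701

Basis: 1 mol A initially; let X = conversion of A. Extent ξ = X.
Moles: n_A = 1 − X; n_E = X.
Total moles n_T = 1 (Δν = 0, constant).
y_i = n_i/n_T, p_i = y_i·P. K = p_E / (p_A).
Equating to 2.34 and solving on 0 < X < 1: X = 0.701.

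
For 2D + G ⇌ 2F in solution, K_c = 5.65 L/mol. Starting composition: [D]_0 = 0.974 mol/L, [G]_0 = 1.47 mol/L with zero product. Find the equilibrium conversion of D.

X = 0.716

Let X = conversion of D; extent ξ = 0.974X/2 mol/L.
Concentrations: [D] = 0.974 − 0.974X; [G] = 1.47 − 0.487X; [F] = 0.974X.
K_c = [F]^2 / ([D]^2 [G]).
This equals 5.65 at X = 0.716 (the root in 0 < X < 1).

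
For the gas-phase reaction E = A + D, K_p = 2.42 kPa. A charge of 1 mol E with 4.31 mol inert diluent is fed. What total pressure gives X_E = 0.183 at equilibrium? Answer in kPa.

P = 324 kPa

Basis: 1 mol E initially; let X = conversion of E. Extent ξ = X.
At extent ξ: n_E = 1 − X; n_A = X; n_D = X; n_I = 4.31 (inert).
Total moles n_T = 5.31 + X.
K_p = p_A p_D / (p_E) with p_i = (n_i/n_T)·P.
At X = 0.183: the mole-fraction product g(X) = Π y_i^ν_i = 0.007462. Since K_p = g(X)·P^{1}, P = (K_p/g)^(1/1) = (2.42/0.007462)^(1/1) = 324 kPa.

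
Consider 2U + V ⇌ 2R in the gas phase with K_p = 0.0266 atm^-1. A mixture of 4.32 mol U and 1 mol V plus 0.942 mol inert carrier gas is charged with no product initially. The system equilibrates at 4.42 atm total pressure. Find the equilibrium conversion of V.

Let X = conversion of V (basis 1 mol V); extent of reaction ξ = X.
Moles: n_U = 4.32 − 2X; n_V = 1 − X; n_R = 2X; n_I = 0.942 (inert).
n_T = Σnᵢ = 6.26 − X.
y_i = n_i/n_T, p_i = y_i·P. K_p = p_R^2 / (p_U^2 p_V).
Equating to 0.0266 atm^-1 and solving on 0 < X < 1: X = 0.235.

X = 0.235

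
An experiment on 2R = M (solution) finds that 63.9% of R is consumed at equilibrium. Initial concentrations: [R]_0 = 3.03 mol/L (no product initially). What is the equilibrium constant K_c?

Let X = conversion of R.
Concentrations: [R] = 3.03 − 3.03X; [M] = 1.51X.
At X = 0.639: [R] = 1.09, [M] = 0.968.
K_c = [M] / ([R]^2) = 0.809 L/mol.

K_c = 0.809 L/mol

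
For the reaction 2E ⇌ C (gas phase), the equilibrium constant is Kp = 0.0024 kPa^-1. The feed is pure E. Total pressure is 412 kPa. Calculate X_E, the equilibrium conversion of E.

Take 1 mol E as basis and let X be its fractional conversion, so ξ = 0.5X.
Species balance: n_E = 1 − X; n_C = 0.5X.
Total moles n_T = 1 − 0.5X.
Mole fractions y_i = n_i/n_T; Kp = p_C / (p_E^2) with p_i = y_i·P.
Setting this equal to 0.0024 kPa^-1 and taking the physical root (0 < X < 1) gives X = 0.551.

X = 0.551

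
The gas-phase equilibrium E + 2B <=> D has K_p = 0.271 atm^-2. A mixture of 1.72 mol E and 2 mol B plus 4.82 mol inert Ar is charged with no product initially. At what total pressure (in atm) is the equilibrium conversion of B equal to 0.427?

Take 2 mol B as basis and let X be its fractional conversion, so ξ = X.
Mole table: n_E = 1.72 − X; n_B = 2 − 2X; n_D = X; n_I = 4.82 (inert).
n_T = Σnᵢ = 8.54 − 2X.
K_p = p_D / (p_E p_B^2) with p_i = (n_i/n_T)·P.
At X = 0.427: the mole-fraction product g(X) = Π y_i^ν_i = 14.85. Since K_p = g(X)·P^{-2}, P = (g/K_p)^(1/2) = (14.85/0.271)^(1/2) = 7.4 atm.

P = 7.4 atm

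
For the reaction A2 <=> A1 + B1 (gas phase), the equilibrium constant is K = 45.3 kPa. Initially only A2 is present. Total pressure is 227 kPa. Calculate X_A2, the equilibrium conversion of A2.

Basis: 1 mol A2 initially; let X = conversion of A2. Extent ξ = X.
At extent ξ: n_A2 = 1 − X; n_A1 = X; n_B1 = X.
Summing: n_T = 1 + X.
y_i = n_i/n_T, p_i = y_i·P. K = p_A1 p_B1 / (p_A2).
This yields a degree-2 equation in X; solving on (0,1), X = 0.408.

X = 0.408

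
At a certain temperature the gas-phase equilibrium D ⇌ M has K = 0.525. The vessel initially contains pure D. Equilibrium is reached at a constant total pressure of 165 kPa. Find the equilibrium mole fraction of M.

Basis: 1 mol D initially; let X = conversion of D. Extent ξ = X.
At extent ξ: n_D = 1 − X; n_M = X.
Total moles n_T = 1 (Δν = 0, constant).
With p_i = (n_i/n_T)P, K = p_M / (p_D).
Substituting and setting equal to 0.525 gives a polynomial in X; the root in (0,1) is X = 0.344.
Then n_M = 0.344, n_T = 1, so y_M = 0.344.

y_M = 0.344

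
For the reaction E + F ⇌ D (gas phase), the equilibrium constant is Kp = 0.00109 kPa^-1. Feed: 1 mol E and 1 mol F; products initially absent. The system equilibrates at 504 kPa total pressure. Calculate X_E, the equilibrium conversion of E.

Basis: 1 mol E initially; let X = conversion of E. Extent ξ = X.
Species balance: n_E = 1 − X; n_F = 1 − X; n_D = X.
n_T = Σnᵢ = 2 − X.
Mole fractions y_i = n_i/n_T; Kp = p_D / (p_E p_F) with p_i = y_i·P.
Substituting and setting equal to 0.00109 kPa^-1 gives a polynomial in X; the root in (0,1) is X = 0.197.

X = 0.197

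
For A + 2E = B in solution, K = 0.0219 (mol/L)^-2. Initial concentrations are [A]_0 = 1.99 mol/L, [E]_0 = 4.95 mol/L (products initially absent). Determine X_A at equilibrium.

X = 0.254

Let X = conversion of A; extent ξ = 1.99·X mol/L.
Concentrations: [A] = 1.99 − 1.99X; [E] = 4.95 − 3.98X; [B] = 1.99X.
K = [B] / ([A] [E]^2).
This equals 0.0219 at X = 0.254 (the root in 0 < X < 1).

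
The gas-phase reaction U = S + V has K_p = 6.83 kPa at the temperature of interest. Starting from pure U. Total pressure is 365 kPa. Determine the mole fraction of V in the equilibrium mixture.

Take 1 mol U as basis and let X be its fractional conversion, so ξ = X.
Mole table: n_U = 1 − X; n_S = X; n_V = X.
Summing: n_T = 1 + X.
With p_i = (n_i/n_T)P, K_p = p_S p_V / (p_U).
This yields a degree-2 equation in X; solving on (0,1), X = 0.136.
Then n_V = 0.136, n_T = 1.14, so y_V = 0.119.

y_V = 0.119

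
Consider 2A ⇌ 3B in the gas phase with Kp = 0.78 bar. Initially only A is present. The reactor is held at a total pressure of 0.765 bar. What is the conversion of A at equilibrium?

X = 0.471

Basis: 1 mol A initially; let X = conversion of A. Extent ξ = 0.5X.
Moles: n_A = 1 − X; n_B = 1.5X.
Summing: n_T = 1 + 0.5X.
With p_i = (n_i/n_T)P, Kp = p_B^3 / (p_A^2).
Setting this equal to 0.78 bar and taking the physical root (0 < X < 1) gives X = 0.471.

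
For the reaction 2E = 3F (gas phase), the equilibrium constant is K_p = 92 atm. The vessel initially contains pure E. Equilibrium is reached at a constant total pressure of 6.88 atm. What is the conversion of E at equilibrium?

X = 0.731

Basis: 1 mol E initially; let X = conversion of E. Extent ξ = 0.5X.
At extent ξ: n_E = 1 − X; n_F = 1.5X.
n_T = Σnᵢ = 1 + 0.5X.
Mole fractions y_i = n_i/n_T; K_p = p_F^3 / (p_E^2) with p_i = y_i·P.
This yields a degree-3 equation in X; solving on (0,1), X = 0.731.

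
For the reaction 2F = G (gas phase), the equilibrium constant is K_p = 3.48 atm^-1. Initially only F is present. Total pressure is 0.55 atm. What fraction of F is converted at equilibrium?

Basis: 1 mol F initially; let X = conversion of F. Extent ξ = 0.5X.
At extent ξ: n_F = 1 − X; n_G = 0.5X.
n_T = Σnᵢ = 1 − 0.5X.
Mole fractions y_i = n_i/n_T; K_p = p_G / (p_F^2) with p_i = y_i·P.
This yields a degree-2 equation in X; solving on (0,1), X = 0.660.

X = 0.660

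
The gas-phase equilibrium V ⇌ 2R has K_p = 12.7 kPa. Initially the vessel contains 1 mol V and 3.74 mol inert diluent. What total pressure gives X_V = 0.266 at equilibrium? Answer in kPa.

P = 165 kPa

Take 1 mol V as basis and let X be its fractional conversion, so ξ = X.
At extent ξ: n_V = 1 − X; n_R = 2X; n_I = 3.74 (inert).
Total moles n_T = 4.74 + X.
K_p = p_R^2 / (p_V) with p_i = (n_i/n_T)·P.
At X = 0.266: the mole-fraction product g(X) = Π y_i^ν_i = 0.07703. Since K_p = g(X)·P^{1}, P = (K_p/g)^(1/1) = (12.7/0.07703)^(1/1) = 165 kPa.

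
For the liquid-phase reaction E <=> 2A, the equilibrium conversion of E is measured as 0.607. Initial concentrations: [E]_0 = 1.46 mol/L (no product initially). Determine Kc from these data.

Kc = 5.48 mol/L

Let X = conversion of E.
Concentrations: [E] = 1.46 − 1.46X; [A] = 2.92X.
At X = 0.607: [E] = 0.574, [A] = 1.77.
Kc = [A]^2 / ([E]) = 5.48 mol/L.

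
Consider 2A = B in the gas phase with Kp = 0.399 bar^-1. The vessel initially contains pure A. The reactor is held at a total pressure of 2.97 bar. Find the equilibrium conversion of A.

X = 0.583

Take 1 mol A as basis and let X be its fractional conversion, so ξ = 0.5X.
Moles: n_A = 1 − X; n_B = 0.5X.
Summing: n_T = 1 − 0.5X.
y_i = n_i/n_T, p_i = y_i·P. Kp = p_B / (p_A^2).
This yields a degree-2 equation in X; solving on (0,1), X = 0.583.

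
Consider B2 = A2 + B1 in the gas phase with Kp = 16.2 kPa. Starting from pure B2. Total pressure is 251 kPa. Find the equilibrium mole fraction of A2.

y_A2 = 0.198

Take 1 mol B2 as basis and let X be its fractional conversion, so ξ = X.
At extent ξ: n_B2 = 1 − X; n_A2 = X; n_B1 = X.
Summing: n_T = 1 + X.
Mole fractions y_i = n_i/n_T; Kp = p_A2 p_B1 / (p_B2) with p_i = y_i·P.
Setting this equal to 16.2 kPa and taking the physical root (0 < X < 1) gives X = 0.246.
Then n_A2 = 0.246, n_T = 1.25, so y_A2 = 0.198.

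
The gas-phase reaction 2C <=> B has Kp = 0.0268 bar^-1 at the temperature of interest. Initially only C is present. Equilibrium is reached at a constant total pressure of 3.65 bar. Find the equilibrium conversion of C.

Take 1 mol C as basis and let X be its fractional conversion, so ξ = 0.5X.
Moles: n_C = 1 − X; n_B = 0.5X.
Summing: n_T = 1 − 0.5X.
y_i = n_i/n_T, p_i = y_i·P. Kp = p_B / (p_C^2).
This yields a degree-2 equation in X; solving on (0,1), X = 0.152.

X = 0.152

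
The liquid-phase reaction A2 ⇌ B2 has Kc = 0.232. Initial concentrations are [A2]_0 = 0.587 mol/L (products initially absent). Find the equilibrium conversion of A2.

Let X = conversion of A2; extent ξ = 0.587·X mol/L.
Concentrations: [A2] = 0.587 − 0.587X; [B2] = 0.587X.
Kc = [B2] / ([A2]).
Solving Kc = 0.232 for X ∈ (0,1): X = 0.188.

X = 0.188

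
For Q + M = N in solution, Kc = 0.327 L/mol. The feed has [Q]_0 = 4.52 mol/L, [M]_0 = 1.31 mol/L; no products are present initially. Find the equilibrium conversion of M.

Let X = conversion of M; extent ξ = 1.31·X mol/L.
Concentrations: [Q] = 4.52 − 1.31X; [M] = 1.31 − 1.31X; [N] = 1.31X.
Kc = [N] / ([Q] [M]).
This equals 0.327 at X = 0.554 (the root in 0 < X < 1).

X = 0.554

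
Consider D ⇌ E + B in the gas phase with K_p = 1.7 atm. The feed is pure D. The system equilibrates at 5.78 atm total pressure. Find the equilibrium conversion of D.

Take 1 mol D as basis and let X be its fractional conversion, so ξ = X.
Species balance: n_D = 1 − X; n_E = X; n_B = X.
Summing: n_T = 1 + X.
With p_i = (n_i/n_T)P, K_p = p_E p_B / (p_D).
This yields a degree-2 equation in X; solving on (0,1), X = 0.477.

X = 0.477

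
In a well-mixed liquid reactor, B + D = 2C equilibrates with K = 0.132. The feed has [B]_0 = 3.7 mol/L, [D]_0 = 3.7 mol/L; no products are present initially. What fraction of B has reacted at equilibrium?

Let X = conversion of B; extent ξ = 3.7·X mol/L.
Concentrations: [B] = 3.7 − 3.7X; [D] = 3.7 − 3.7X; [C] = 7.4X.
K = [C]^2 / ([B] [D]).
Equating to 0.132: the physical root is X = 0.154.

X = 0.154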